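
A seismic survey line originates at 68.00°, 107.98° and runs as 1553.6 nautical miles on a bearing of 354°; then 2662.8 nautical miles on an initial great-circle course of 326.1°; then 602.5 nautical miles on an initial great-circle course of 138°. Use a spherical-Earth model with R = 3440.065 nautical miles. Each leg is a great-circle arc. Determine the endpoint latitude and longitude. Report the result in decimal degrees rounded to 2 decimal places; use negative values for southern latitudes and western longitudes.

latitude 41.54°, longitude -171.36°

Apply the spherical direct solution leg by leg, carrying full precision between legs.
Leg 1: from (68.00°, 107.98°), δ = 1553.6/3440.065 = 0.451619 rad, θ = 354° → φ = 85.43°, λ = -37.11°.
Leg 2: from (85.43°, -37.11°), δ = 2662.8/3440.065 = 0.774055 rad, θ = 326.1° → φ = 49.38°, λ = 179.68°.
Leg 3: from (49.38°, 179.68°), δ = 602.5/3440.065 = 0.175142 rad, θ = 138° → φ = 41.54°, λ = -171.36°.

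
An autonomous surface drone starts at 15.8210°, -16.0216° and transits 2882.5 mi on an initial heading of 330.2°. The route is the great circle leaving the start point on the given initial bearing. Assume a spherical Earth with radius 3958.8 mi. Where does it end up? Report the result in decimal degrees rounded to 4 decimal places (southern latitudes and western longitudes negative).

latitude 49.3846°, longitude -46.5549°

Angular distance δ = d/R = 2882.5 / 3958.8 = 0.728125 rad.
Converting: φ₁ = 0.276129 rad, θ = 5.763077 rad.
sin φ₂ = sin φ₁ cos δ + cos φ₁ sin δ cos θ = (0.272633)(0.746424) + (0.962118)(0.665471)(0.867765) = 0.759097
φ₂ = asin(0.759097) = 0.861924 rad = 49.3846°.
Δλ = atan2( sin θ sin δ cos φ₁ , cos δ − sin φ₁ sin φ₂ ) = atan2(-0.318193, 0.539469) = -0.532906 rad = -30.5333°.
Hence λ₂ = -16.0216° + -30.5333° = -46.5549°.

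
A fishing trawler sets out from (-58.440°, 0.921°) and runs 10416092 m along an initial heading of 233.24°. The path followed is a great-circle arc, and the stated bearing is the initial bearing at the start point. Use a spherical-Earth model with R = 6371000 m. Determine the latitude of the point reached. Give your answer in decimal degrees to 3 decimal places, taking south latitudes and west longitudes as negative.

Angular distance δ = d/R = 10416092 / 6371000 = 1.634923 rad.
Converting: φ₁ = -1.019970 rad, θ = 4.070806 rad.
Destination latitude: φ₂ = arcsin( sin φ₁ cos δ + cos φ₁ sin δ cos θ ) = arcsin(-0.257983) = -14.950°.
For the longitude increment, Δλ = atan2( sin θ sin δ cos φ₁, cos δ − sin φ₁ sin φ₂ ) = atan2(-0.418453, -0.283908) = -124.156°.
Hence λ₂ = 0.921° + -124.156° = -123.235°.

latitude -14.950°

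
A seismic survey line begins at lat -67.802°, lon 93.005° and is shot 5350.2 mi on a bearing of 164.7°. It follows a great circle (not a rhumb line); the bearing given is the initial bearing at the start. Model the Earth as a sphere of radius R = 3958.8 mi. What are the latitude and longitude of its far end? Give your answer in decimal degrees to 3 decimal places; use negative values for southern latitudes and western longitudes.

The arc subtends δ = 5350.2/3958.8 = 1.351470 rad at the centre.
Converting: φ₁ = -1.183368 rad, θ = 2.874557 rad.
Destination latitude: φ₂ = arcsin( sin φ₁ cos δ + cos φ₁ sin δ cos θ ) = arcsin(-0.557134) = -33.858°.
Then Δλ = atan2(0.097305, -0.298270) = 2.826247 rad, from sin θ sin δ cos φ₁ over cos δ − sin φ₁ sin φ₂.
λ₂ = 93.005° + 161.932° = 254.937°, normalized to (−180°, 180°] → -105.063°.

latitude -33.858°, longitude -105.063°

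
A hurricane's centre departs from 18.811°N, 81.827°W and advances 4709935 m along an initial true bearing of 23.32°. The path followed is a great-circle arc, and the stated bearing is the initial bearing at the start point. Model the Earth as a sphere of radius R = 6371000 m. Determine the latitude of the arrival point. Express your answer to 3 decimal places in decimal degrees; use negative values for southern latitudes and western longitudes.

δ = 4709935/6371000 = 0.739277 rad (42.3575°).
With φ₁ = 18.811° = 0.328314 rad and θ = 23.32° = 0.407011 rad:
Applying the spherical law of cosines for sides, sin φ₂ = sin φ₁ cos δ + cos φ₁ sin δ cos θ = 0.823941, so φ₂ = 55.481°.
Then Δλ = atan2(0.252470, 0.473278) = 0.490048 rad, from sin θ sin δ cos φ₁ over cos δ − sin φ₁ sin φ₂.
Hence λ₂ = -81.827° + 28.078° = -53.749°.

latitude 55.481°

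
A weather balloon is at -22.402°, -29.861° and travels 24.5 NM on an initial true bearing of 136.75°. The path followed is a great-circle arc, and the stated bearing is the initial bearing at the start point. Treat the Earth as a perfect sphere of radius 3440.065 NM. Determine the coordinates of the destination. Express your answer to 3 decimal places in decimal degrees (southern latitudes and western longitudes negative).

latitude -22.699°, longitude -29.558°

δ = 24.5/3440.065 = 0.007122 rad (0.4081°).
With φ₁ = -22.402° = -0.390989 rad and θ = 136.75° = 2.386738 rad:
Applying the spherical law of cosines for sides, sin φ₂ = sin φ₁ cos δ + cos φ₁ sin δ cos θ = -0.385889, so φ₂ = -22.699°.
Then Δλ = atan2(0.004512, 0.852911) = 0.005290 rad, from sin θ sin δ cos φ₁ over cos δ − sin φ₁ sin φ₂.
λ₂ = λ₁ + Δλ = -29.558°.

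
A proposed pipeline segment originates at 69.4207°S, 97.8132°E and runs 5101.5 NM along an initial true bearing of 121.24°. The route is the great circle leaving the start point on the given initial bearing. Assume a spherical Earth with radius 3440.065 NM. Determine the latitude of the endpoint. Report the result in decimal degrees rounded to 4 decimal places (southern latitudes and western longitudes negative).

latitude -15.2906°

Central angle δ = d/R = 1.482966 rad.
Start latitude φ₁ = -1.211620 rad; initial bearing θ = 2.116037 rad.
Destination latitude: φ₂ = arcsin( sin φ₁ cos δ + cos φ₁ sin δ cos θ ) = arcsin(-0.263715) = -15.2906°.
Δλ = atan2( sin θ sin δ cos φ₁ , cos δ − sin φ₁ sin φ₂ ) = atan2(0.299378, -0.159169) = 2.059456 rad = 117.9981°.
λ₂ = 97.8132° + 117.9981° = 215.8113°, normalized to (−180°, 180°] → -144.1887°.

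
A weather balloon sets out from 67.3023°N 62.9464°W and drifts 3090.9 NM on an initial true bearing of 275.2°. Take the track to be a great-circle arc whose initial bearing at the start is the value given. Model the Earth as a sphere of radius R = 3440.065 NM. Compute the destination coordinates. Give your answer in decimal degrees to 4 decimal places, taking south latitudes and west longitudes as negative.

Central angle δ = d/R = 0.898500 rad.
Start latitude φ₁ = 1.174647 rad; initial bearing θ = 4.803146 rad.
Destination latitude: φ₂ = arcsin( sin φ₁ cos δ + cos φ₁ sin δ cos θ ) = arcsin(0.601914) = 37.0071°.
Then Δλ = atan2(-0.300659, 0.067486) = -1.349995 rad, from sin θ sin δ cos φ₁ over cos δ − sin φ₁ sin φ₂.
λ₂ = -62.9464° + -77.3490° = -140.2954°.

latitude 37.0071°, longitude -140.2954°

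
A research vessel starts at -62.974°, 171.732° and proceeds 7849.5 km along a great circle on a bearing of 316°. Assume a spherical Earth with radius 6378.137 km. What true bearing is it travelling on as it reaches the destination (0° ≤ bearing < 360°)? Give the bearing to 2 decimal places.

The arc subtends δ = 7849.5/6378.137 = 1.230689 rad at the centre.
Start latitude φ₁ = -1.099104 rad; initial bearing θ = 5.515240 rad.
Destination latitude: φ₂ = arcsin( sin φ₁ cos δ + cos φ₁ sin δ cos θ ) = arcsin(0.010980) = 0.629°.
Δλ = atan2( sin θ sin δ cos φ₁ , cos δ − sin φ₁ sin φ₂ ) = atan2(-0.297568, 0.343370) = -0.714059 rad = -40.913°.
λ₂ = 171.732° + -40.913° = 130.819°.
The forward bearing on arrival equals the back-azimuth from the destination plus 180°.
Back-azimuth from P₂ (0.63°, 130.82°) to P₁ (-62.97°, 171.73°), with Δλ' = λ₁ − λ₂ = 40.91°: atan2( sin Δλ' cos φ₁ , cos φ₂ sin φ₁ − sin φ₂ cos φ₁ cos Δλ' ) = 161.60°.
Final bearing = (161.60° + 180°) mod 360° = 341.60°.

final bearing 341.60°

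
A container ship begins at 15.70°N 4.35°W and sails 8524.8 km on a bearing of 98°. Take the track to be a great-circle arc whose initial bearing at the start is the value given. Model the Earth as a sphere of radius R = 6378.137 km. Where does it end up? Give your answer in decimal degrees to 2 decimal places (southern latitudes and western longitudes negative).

latitude -3.87°, longitude 70.54°

Angular distance δ = d/R = 8524.8 / 6378.137 = 1.336566 rad.
Start latitude φ₁ = 0.274017 rad; initial bearing θ = 1.710423 rad.
sin φ₂ = sin φ₁ cos δ + cos φ₁ sin δ cos θ = (0.270600)(0.232095) + (0.962692)(0.972693)(-0.139173) = -0.067517
φ₂ = asin(-0.067517) = -0.067569 rad = -3.87°.
Δλ = atan2( sin θ sin δ cos φ₁ , cos δ − sin φ₁ sin φ₂ ) = atan2(0.927291, 0.250365) = 1.307088 rad = 74.89°.
λ₂ = -4.35° + 74.89° = 70.54°.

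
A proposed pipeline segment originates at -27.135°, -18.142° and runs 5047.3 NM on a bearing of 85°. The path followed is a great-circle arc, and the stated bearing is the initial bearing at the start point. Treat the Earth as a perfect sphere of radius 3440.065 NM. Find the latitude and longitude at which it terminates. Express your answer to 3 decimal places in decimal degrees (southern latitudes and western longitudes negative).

latitude 1.718°, longitude 64.295°

Central angle δ = d/R = 1.467211 rad.
Start latitude φ₁ = -0.473595 rad; initial bearing θ = 1.483530 rad.
Applying the spherical law of cosines for sides, sin φ₂ = sin φ₁ cos δ + cos φ₁ sin δ cos θ = 0.029987, so φ₂ = 1.718°.
Then Δλ = atan2(0.881796, 0.117077) = 1.438797 rad, from sin θ sin δ cos φ₁ over cos δ − sin φ₁ sin φ₂.
Hence λ₂ = -18.142° + 82.437° = 64.295°.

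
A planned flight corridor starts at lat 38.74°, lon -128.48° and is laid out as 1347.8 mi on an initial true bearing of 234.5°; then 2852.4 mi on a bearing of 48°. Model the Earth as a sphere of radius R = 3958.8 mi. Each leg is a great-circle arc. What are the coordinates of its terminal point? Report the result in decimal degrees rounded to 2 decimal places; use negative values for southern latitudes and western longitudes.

Apply the spherical direct solution leg by leg, carrying full precision between legs.
Leg 1: from (38.74°, -128.48°), δ = 1347.8/3958.8 = 0.340457 rad, θ = 234.5° → φ = 26.02°, λ = -146.09°.
Leg 2: from (26.02°, -146.09°), δ = 2852.4/3958.8 = 0.720521 rad, θ = 48° → φ = 46.58°, λ = -100.58°.

latitude 46.58°, longitude -100.58°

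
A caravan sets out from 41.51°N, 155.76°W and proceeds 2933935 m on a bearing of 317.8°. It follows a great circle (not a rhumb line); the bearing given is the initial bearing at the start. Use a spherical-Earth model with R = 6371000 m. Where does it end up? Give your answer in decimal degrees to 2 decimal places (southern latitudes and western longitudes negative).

The arc subtends δ = 2933935/6371000 = 0.460514 rad at the centre.
Converting: φ₁ = 0.724486 rad, θ = 5.546656 rad.
Destination latitude: φ₂ = arcsin( sin φ₁ cos δ + cos φ₁ sin δ cos θ ) = arcsin(0.840241) = 57.17°.
Then Δλ = atan2(-0.223543, 0.338954) = -0.583030 rad, from sin θ sin δ cos φ₁ over cos δ − sin φ₁ sin φ₂.
λ₂ = -155.76° + -33.41° = -189.17°, normalized to (−180°, 180°] → 170.83°.

latitude 57.17°, longitude 170.83°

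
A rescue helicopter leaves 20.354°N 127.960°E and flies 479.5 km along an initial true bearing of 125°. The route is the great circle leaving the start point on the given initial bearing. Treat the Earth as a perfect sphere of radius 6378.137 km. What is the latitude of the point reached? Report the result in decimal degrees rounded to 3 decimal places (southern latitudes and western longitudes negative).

Central angle δ = d/R = 0.075179 rad.
Converting: φ₁ = 0.355244 rad, θ = 2.181662 rad.
Destination latitude: φ₂ = arcsin( sin φ₁ cos δ + cos φ₁ sin δ cos θ ) = arcsin(0.306447) = 17.845°.
Then Δλ = atan2(0.057683, 0.890587) = 0.064680 rad, from sin θ sin δ cos φ₁ over cos δ − sin φ₁ sin φ₂.
λ₂ = 127.960° + 3.706° = 131.666°.

latitude 17.845°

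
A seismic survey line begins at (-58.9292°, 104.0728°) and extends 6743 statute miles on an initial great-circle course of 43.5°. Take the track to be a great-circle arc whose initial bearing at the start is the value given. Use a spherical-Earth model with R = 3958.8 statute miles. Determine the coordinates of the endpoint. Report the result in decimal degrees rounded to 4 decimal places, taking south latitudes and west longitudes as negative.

δ = 6743/3958.8 = 1.703294 rad (97.5916°).
Converting: φ₁ = -1.028509 rad, θ = 0.759218 rad.
sin φ₂ = sin φ₁ cos δ + cos φ₁ sin δ cos θ = (-0.856530)(-0.132110) + (0.516097)(0.991235)(0.725374) = 0.484239
φ₂ = asin(0.484239) = 0.505493 rad = 28.9626°.
For the longitude increment, Δλ = atan2( sin θ sin δ cos φ₁, cos δ − sin φ₁ sin φ₂ ) = atan2(0.352144, 0.282655) = 51.2471°.
Hence λ₂ = 104.0728° + 51.2471° = 155.3199°.

latitude 28.9626°, longitude 155.3199°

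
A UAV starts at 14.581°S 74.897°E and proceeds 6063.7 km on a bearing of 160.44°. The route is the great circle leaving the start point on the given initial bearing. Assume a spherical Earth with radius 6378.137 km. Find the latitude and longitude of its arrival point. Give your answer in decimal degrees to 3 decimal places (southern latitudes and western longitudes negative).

Central angle δ = d/R = 0.950701 rad.
Converting: φ₁ = -0.254486 rad, θ = 2.800206 rad.
Applying the spherical law of cosines for sides, sin φ₂ = sin φ₁ cos δ + cos φ₁ sin δ cos θ = -0.888454, so φ₂ = -62.680°.
Δλ = atan2( sin θ sin δ cos φ₁ , cos δ − sin φ₁ sin φ₂ ) = atan2(0.263688, 0.357446) = 0.635582 rad = 36.416°.
Hence λ₂ = 74.897° + 36.416° = 111.313°.

latitude -62.680°, longitude 111.313°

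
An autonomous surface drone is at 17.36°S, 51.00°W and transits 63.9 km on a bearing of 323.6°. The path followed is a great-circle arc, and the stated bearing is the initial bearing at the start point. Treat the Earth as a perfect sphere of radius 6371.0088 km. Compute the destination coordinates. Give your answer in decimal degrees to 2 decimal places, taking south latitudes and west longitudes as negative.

Central angle δ = d/R = 0.010030 rad.
Start latitude φ₁ = -0.302989 rad; initial bearing θ = 5.647885 rad.
Destination latitude: φ₂ = arcsin( sin φ₁ cos δ + cos φ₁ sin δ cos θ ) = arcsin(-0.290654) = -16.90°.
Δλ = atan2( sin θ sin δ cos φ₁ , cos δ − sin φ₁ sin φ₂ ) = atan2(-0.005681, 0.913226) = -0.006220 rad = -0.36°.
Hence λ₂ = -51.00° + -0.36° = -51.36°.

latitude -16.90°, longitude -51.36°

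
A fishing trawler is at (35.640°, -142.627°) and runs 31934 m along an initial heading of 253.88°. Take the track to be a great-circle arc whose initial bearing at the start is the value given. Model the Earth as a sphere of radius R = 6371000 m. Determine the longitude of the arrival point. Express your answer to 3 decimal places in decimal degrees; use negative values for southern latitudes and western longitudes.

longitude -142.966°

δ = 31934/6371000 = 0.005012 rad (0.2872°).
Converting: φ₁ = 0.622035 rad, θ = 4.431042 rad.
sin φ₂ = sin φ₁ cos δ + cos φ₁ sin δ cos θ = (0.582690)(0.999987) + (0.812694)(0.005012)(-0.277650) = 0.581552
φ₂ = asin(0.581552) = 0.620635 rad = 35.560°.
Δλ = atan2( sin θ sin δ cos φ₁ , cos δ − sin φ₁ sin φ₂ ) = atan2(-0.003913, 0.661123) = -0.005919 rad = -0.339°.
λ₂ = -142.627° + -0.339° = -142.966°.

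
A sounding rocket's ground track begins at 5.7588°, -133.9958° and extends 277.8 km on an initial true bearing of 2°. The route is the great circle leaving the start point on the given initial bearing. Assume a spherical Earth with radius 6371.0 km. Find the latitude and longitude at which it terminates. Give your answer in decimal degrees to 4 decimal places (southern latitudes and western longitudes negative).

latitude 8.2556°, longitude -133.9077°

The arc subtends δ = 277.8/6371 = 0.043604 rad at the centre.
With φ₁ = 5.7588° = 0.100510 rad and θ = 2° = 0.034907 rad:
sin φ₂ = sin φ₁ cos δ + cos φ₁ sin δ cos θ = (0.100341)(0.999050) + (0.994953)(0.043590)(0.999391) = 0.143589
φ₂ = asin(0.143589) = 0.144087 rad = 8.2556°.
For the longitude increment, Δλ = atan2( sin θ sin δ cos φ₁, cos δ − sin φ₁ sin φ₂ ) = atan2(0.001514, 0.984642) = 0.0881°.
λ₂ = λ₁ + Δλ = -133.9077°.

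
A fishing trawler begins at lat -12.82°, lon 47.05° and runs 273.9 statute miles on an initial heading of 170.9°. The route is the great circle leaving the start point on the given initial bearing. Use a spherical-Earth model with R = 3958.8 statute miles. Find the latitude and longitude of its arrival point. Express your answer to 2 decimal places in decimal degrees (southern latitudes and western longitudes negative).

latitude -16.73°, longitude 47.70°

The arc subtends δ = 273.9/3958.8 = 0.069188 rad at the centre.
With φ₁ = -12.82° = -0.223751 rad and θ = 170.9° = 2.982768 rad:
Applying the spherical law of cosines for sides, sin φ₂ = sin φ₁ cos δ + cos φ₁ sin δ cos θ = -0.287919, so φ₂ = -16.73°.
Δλ = atan2( sin θ sin δ cos φ₁ , cos δ − sin φ₁ sin φ₂ ) = atan2(0.010661, 0.933722) = 0.011418 rad = 0.65°.
λ₂ = λ₁ + Δλ = 47.70°.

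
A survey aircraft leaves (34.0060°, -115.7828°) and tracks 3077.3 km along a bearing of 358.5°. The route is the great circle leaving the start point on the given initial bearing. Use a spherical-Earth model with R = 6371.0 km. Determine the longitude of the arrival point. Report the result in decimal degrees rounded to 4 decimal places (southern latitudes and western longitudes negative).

longitude -117.2506°

Angular distance δ = d/R = 3077.3 / 6371 = 0.483017 rad.
Converting: φ₁ = 0.593517 rad, θ = 6.257005 rad.
Destination latitude: φ₂ = arcsin( sin φ₁ cos δ + cos φ₁ sin δ cos θ ) = arcsin(0.880187) = 61.6649°.
For the longitude increment, Δλ = atan2( sin θ sin δ cos φ₁, cos δ − sin φ₁ sin φ₂ ) = atan2(-0.010079, 0.393327) = -1.4678°.
λ₂ = -115.7828° + -1.4678° = -117.2506°.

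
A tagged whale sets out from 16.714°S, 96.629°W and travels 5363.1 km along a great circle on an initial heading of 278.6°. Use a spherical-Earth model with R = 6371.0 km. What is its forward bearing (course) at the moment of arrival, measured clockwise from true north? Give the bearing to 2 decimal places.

final bearing 288.12°

Central angle δ = d/R = 0.841799 rad.
With φ₁ = -16.714° = -0.291714 rad and θ = 278.6° = 4.862487 rad:
Destination latitude: φ₂ = arcsin( sin φ₁ cos δ + cos φ₁ sin δ cos θ ) = arcsin(-0.084755) = -4.862°.
Then Δλ = atan2(-0.706301, 0.641747) = -0.833248 rad, from sin θ sin δ cos φ₁ over cos δ − sin φ₁ sin φ₂.
λ₂ = λ₁ + Δλ = -144.371°.
The forward bearing on arrival equals the back-azimuth from the destination plus 180°.
Back-azimuth from P₂ (-4.86°, -144.37°) to P₁ (-16.71°, -96.63°), with Δλ' = λ₁ − λ₂ = 47.74°: atan2( sin Δλ' cos φ₁ , cos φ₂ sin φ₁ − sin φ₂ cos φ₁ cos Δλ' ) = 108.12°.
Final bearing = (108.12° + 180°) mod 360° = 288.12°.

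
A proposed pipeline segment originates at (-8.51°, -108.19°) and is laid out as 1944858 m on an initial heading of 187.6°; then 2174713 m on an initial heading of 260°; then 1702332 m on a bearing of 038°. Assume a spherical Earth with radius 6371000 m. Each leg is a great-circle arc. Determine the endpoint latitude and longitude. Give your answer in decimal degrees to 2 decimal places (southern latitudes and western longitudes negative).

latitude -15.19°, longitude -122.86°

Apply the spherical direct solution leg by leg, carrying full precision between legs.
Leg 1: from (-8.51°, -108.19°), δ = 1944858/6371000 = 0.305267 rad, θ = 187.6° → φ = -25.83°, λ = -110.72°.
Leg 2: from (-25.83°, -110.72°), δ = 2174713/6371000 = 0.341346 rad, θ = 260° → φ = -27.58°, λ = -132.56°.
Leg 3: from (-27.58°, -132.56°), δ = 1702332/6371000 = 0.267200 rad, θ = 38° → φ = -15.19°, λ = -122.86°.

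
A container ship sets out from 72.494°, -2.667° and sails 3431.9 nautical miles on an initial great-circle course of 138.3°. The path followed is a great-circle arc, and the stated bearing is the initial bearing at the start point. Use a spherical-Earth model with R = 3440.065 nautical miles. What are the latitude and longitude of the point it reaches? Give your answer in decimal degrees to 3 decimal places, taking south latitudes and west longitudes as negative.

latitude 19.177°, longitude 33.615°

δ = 3431.9/3440.065 = 0.997626 rad (57.1598°).
Start latitude φ₁ = 1.265259 rad; initial bearing θ = 2.413790 rad.
Applying the spherical law of cosines for sides, sin φ₂ = sin φ₁ cos δ + cos φ₁ sin δ cos θ = 0.328482, so φ₂ = 19.177°.
Δλ = atan2( sin θ sin δ cos φ₁ , cos δ − sin φ₁ sin φ₂ ) = atan2(0.168126, 0.229030) = 0.633232 rad = 36.282°.
λ₂ = λ₁ + Δλ = 33.615°.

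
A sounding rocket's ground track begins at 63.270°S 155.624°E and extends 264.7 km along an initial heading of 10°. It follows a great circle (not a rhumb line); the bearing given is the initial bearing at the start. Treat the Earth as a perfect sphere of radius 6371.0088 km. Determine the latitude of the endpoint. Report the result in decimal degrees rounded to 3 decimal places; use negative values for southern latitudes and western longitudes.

Central angle δ = d/R = 0.041548 rad.
With φ₁ = -63.270° = -1.104270 rad and θ = 10° = 0.174533 rad:
sin φ₂ = sin φ₁ cos δ + cos φ₁ sin δ cos θ = (-0.893136)(0.999137) + (0.449787)(0.041536)(0.984808) = -0.873967
φ₂ = asin(-0.873967) = -1.063306 rad = -60.923°.
Then Δλ = atan2(0.003244, 0.218566) = 0.014842 rad, from sin θ sin δ cos φ₁ over cos δ − sin φ₁ sin φ₂.
Hence λ₂ = 155.624° + 0.850° = 156.474°.

latitude -60.923°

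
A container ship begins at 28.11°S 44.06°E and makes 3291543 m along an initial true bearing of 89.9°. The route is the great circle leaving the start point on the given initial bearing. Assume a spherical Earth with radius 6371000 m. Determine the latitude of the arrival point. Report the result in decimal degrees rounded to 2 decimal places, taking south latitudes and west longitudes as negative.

latitude -24.14°

Angular distance δ = d/R = 3291543 / 6371000 = 0.516645 rad.
Converting: φ₁ = -0.490612 rad, θ = 1.569051 rad.
sin φ₂ = sin φ₁ cos δ + cos φ₁ sin δ cos θ = (-0.471166)(0.869482) + (0.882045)(0.493966)(0.001745) = -0.408910
φ₂ = asin(-0.408910) = -0.421259 rad = -24.14°.
For the longitude increment, Δλ = atan2( sin θ sin δ cos φ₁, cos δ − sin φ₁ sin φ₂ ) = atan2(0.435699, 0.676817) = 32.77°.
λ₂ = 44.06° + 32.77° = 76.83°.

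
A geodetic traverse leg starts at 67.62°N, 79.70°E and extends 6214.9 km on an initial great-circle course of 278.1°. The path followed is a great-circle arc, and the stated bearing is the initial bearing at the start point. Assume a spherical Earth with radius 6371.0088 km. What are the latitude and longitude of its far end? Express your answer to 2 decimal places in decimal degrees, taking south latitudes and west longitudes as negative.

latitude 34.26°, longitude -2.96°

The arc subtends δ = 6214.9/6371.0088 = 0.975497 rad at the centre.
Start latitude φ₁ = 1.180192 rad; initial bearing θ = 4.853761 rad.
sin φ₂ = sin φ₁ cos δ + cos φ₁ sin δ cos θ = (0.924679)(0.560757) + (0.380748)(0.827981)(0.140901) = 0.562939
φ₂ = asin(0.562939) = 0.597938 rad = 34.26°.
Then Δλ = atan2(-0.312107, 0.040219) = -1.442641 rad, from sin θ sin δ cos φ₁ over cos δ − sin φ₁ sin φ₂.
λ₂ = 79.70° + -82.66° = -2.96°.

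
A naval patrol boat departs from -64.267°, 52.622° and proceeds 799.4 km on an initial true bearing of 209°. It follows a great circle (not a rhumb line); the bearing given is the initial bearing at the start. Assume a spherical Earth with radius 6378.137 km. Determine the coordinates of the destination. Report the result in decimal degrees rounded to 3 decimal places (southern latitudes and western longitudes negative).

latitude -70.259°, longitude 42.286°

Angular distance δ = d/R = 799.4 / 6378.137 = 0.125334 rad.
Converting: φ₁ = -1.121671 rad, θ = 3.647738 rad.
Destination latitude: φ₂ = arcsin( sin φ₁ cos δ + cos φ₁ sin δ cos θ ) = arcsin(-0.941231) = -70.259°.
Then Δλ = atan2(-0.026313, 0.144270) = -0.180405 rad, from sin θ sin δ cos φ₁ over cos δ − sin φ₁ sin φ₂.
λ₂ = λ₁ + Δλ = 42.286°.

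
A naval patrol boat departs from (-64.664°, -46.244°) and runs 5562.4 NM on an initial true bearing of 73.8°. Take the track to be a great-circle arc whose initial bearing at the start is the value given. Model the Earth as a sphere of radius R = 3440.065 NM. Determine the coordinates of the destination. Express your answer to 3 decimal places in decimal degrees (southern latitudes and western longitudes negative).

latitude 9.262°, longitude 30.152°

Central angle δ = d/R = 1.616946 rad.
Start latitude φ₁ = -1.128600 rad; initial bearing θ = 1.288053 rad.
Applying the spherical law of cosines for sides, sin φ₂ = sin φ₁ cos δ + cos φ₁ sin δ cos θ = 0.160956, so φ₂ = 9.262°.
For the longitude increment, Δλ = atan2( sin θ sin δ cos φ₁, cos δ − sin φ₁ sin φ₂ ) = atan2(0.410497, 0.099341) = 76.396°.
Hence λ₂ = -46.244° + 76.396° = 30.152°.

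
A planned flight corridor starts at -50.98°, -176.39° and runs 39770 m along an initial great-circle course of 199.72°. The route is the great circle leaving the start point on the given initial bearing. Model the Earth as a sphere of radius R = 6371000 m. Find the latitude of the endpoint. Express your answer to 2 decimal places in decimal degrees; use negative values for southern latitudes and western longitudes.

latitude -51.32°

Central angle δ = d/R = 0.006242 rad.
Converting: φ₁ = -0.889769 rad, θ = 3.485772 rad.
Applying the spherical law of cosines for sides, sin φ₂ = sin φ₁ cos δ + cos φ₁ sin δ cos θ = -0.780611, so φ₂ = -51.32°.
For the longitude increment, Δλ = atan2( sin θ sin δ cos φ₁, cos δ − sin φ₁ sin φ₂ ) = atan2(-0.001326, 0.393504) = -0.19°.
λ₂ = -176.39° + -0.19° = -176.58°.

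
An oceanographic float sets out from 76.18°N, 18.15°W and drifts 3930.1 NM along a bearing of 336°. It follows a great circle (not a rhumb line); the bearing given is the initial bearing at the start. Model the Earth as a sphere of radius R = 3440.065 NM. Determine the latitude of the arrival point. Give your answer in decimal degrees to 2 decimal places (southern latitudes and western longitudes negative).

latitude 37.00°

The arc subtends δ = 3930.1/3440.065 = 1.142449 rad at the centre.
With φ₁ = 76.18° = 1.329592 rad and θ = 336° = 5.864306 rad:
sin φ₂ = sin φ₁ cos δ + cos φ₁ sin δ cos θ = (0.971051)(0.415368) + (0.238872)(0.909654)(0.913545) = 0.601849
φ₂ = asin(0.601849) = 0.645814 rad = 37.00°.
Δλ = atan2( sin θ sin δ cos φ₁ , cos δ − sin φ₁ sin φ₂ ) = atan2(-0.088380, -0.169058) = -2.659887 rad = -152.40°.
λ₂ = λ₁ + Δλ = -170.55°.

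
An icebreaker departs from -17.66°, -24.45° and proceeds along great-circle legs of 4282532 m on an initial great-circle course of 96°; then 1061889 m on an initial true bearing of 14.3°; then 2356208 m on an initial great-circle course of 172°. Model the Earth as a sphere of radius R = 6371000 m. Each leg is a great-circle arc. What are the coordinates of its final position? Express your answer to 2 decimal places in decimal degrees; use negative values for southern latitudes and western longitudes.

Apply the spherical direct solution leg by leg, carrying full precision between legs.
Leg 1: from (-17.66°, -24.45°), δ = 4282532/6371000 = 0.672191 rad, θ = 96° → φ = -17.42°, λ = 16.02°.
Leg 2: from (-17.42°, 16.02°), δ = 1061889/6371000 = 0.166675 rad, θ = 14.3° → φ = -8.16°, λ = 18.39°.
Leg 3: from (-8.16°, 18.39°), δ = 2356208/6371000 = 0.369833 rad, θ = 172° → φ = -29.12°, λ = 21.69°.

latitude -29.12°, longitude 21.69°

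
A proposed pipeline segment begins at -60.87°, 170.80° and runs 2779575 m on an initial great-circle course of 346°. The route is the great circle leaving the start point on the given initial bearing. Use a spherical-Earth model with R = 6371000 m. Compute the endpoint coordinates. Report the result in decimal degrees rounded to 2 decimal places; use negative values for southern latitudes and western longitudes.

δ = 2779575/6371000 = 0.436286 rad (24.9973°).
Start latitude φ₁ = -1.062382 rad; initial bearing θ = 6.038839 rad.
Destination latitude: φ₂ = arcsin( sin φ₁ cos δ + cos φ₁ sin δ cos θ ) = arcsin(-0.592096) = -36.31°.
Then Δλ = atan2(-0.049765, 0.389121) = -0.127200 rad, from sin θ sin δ cos φ₁ over cos δ − sin φ₁ sin φ₂.
λ₂ = 170.80° + -7.29° = 163.51°.

latitude -36.31°, longitude 163.51°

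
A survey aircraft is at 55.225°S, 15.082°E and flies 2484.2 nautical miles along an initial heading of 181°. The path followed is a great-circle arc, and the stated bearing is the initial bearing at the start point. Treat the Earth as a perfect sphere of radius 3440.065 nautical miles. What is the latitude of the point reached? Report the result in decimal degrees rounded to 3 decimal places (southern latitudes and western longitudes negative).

The arc subtends δ = 2484.2/3440.065 = 0.722138 rad at the centre.
With φ₁ = -55.225° = -0.963858 rad and θ = 181° = 3.159046 rad:
Destination latitude: φ₂ = arcsin( sin φ₁ cos δ + cos φ₁ sin δ cos θ ) = arcsin(-0.993314) = -83.371°.
Then Δλ = atan2(-0.006580, -0.065512) = -3.041496 rad, from sin θ sin δ cos φ₁ over cos δ − sin φ₁ sin φ₂.
Hence λ₂ = 15.082° + -174.265° = -159.183°.

latitude -83.371°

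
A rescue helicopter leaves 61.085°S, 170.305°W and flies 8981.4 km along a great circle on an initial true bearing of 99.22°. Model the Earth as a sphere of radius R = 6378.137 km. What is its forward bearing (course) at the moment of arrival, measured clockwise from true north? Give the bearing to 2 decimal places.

final bearing 29.28°

δ = 8981.4/6378.137 = 1.408154 rad (80.6813°).
With φ₁ = -61.085° = -1.066134 rad and θ = 99.22° = 1.731716 rad:
sin φ₂ = sin φ₁ cos δ + cos φ₁ sin δ cos θ = (-0.875338)(0.161926) + (0.483512)(0.986803)(-0.160226) = -0.218189
φ₂ = asin(-0.218189) = -0.219958 rad = -12.603°.
Then Δλ = atan2(0.470966, -0.029063) = 1.632427 rad, from sin θ sin δ cos φ₁ over cos δ − sin φ₁ sin φ₂.
λ₂ = -170.305° + 93.531° = -76.774°.
The forward bearing on arrival equals the back-azimuth from the destination plus 180°.
Back-azimuth from P₂ (-12.60°, -76.77°) to P₁ (-61.09°, -170.31°), with Δλ' = λ₁ − λ₂ = -93.53°: atan2( sin Δλ' cos φ₁ , cos φ₂ sin φ₁ − sin φ₂ cos φ₁ cos Δλ' ) = 209.28°.
Final bearing = (209.28° + 180°) mod 360° = 29.28°.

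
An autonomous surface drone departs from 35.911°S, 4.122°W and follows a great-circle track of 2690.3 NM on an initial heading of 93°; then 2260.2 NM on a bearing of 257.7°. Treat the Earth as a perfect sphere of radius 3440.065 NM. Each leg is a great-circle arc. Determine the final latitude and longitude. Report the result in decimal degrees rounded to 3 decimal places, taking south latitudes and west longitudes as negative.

Apply the spherical direct solution leg by leg, carrying full precision between legs.
Leg 1: from (-35.911°, -4.122°), δ = 2690.3/3440.065 = 0.782049 rad, θ = 93° → φ = -26.487°, λ = 47.719°.
Leg 2: from (-26.487°, 47.719°), δ = 2260.2/3440.065 = 0.657022 rad, θ = 257.7° → φ = -28.008°, λ = 5.195°.

latitude -28.008°, longitude 5.195°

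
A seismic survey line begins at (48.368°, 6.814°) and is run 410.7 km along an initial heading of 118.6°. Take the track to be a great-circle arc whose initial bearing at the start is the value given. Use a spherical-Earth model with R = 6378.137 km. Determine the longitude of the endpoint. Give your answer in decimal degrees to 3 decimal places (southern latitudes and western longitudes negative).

longitude 11.522°

Angular distance δ = d/R = 410.7 / 6378.137 = 0.064392 rad.
Converting: φ₁ = 0.844181 rad, θ = 2.069960 rad.
sin φ₂ = sin φ₁ cos δ + cos φ₁ sin δ cos θ = (0.747427)(0.997928) + (0.664344)(0.064347)(-0.478692) = 0.725415
φ₂ = asin(0.725415) = 0.811637 rad = 46.503°.
For the longitude increment, Δλ = atan2( sin θ sin δ cos φ₁, cos δ − sin φ₁ sin φ₂ ) = atan2(0.037533, 0.455733) = 4.708°.
λ₂ = λ₁ + Δλ = 11.522°.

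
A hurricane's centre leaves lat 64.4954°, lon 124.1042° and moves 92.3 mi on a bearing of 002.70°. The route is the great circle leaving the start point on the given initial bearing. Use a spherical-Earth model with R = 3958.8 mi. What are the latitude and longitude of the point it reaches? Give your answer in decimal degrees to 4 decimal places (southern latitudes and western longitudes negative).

Angular distance δ = d/R = 92.3 / 3958.8 = 0.023315 rad.
Converting: φ₁ = 1.125657 rad, θ = 0.047124 rad.
sin φ₂ = sin φ₁ cos δ + cos φ₁ sin δ cos θ = (0.902551)(0.999728) + (0.430584)(0.023313)(0.998890) = 0.912332
φ₂ = asin(0.912332) = 1.148945 rad = 65.8297°.
Then Δλ = atan2(0.000473, 0.176302) = 0.002682 rad, from sin θ sin δ cos φ₁ over cos δ − sin φ₁ sin φ₂.
λ₂ = 124.1042° + 0.1537° = 124.2579°.

latitude 65.8297°, longitude 124.2579°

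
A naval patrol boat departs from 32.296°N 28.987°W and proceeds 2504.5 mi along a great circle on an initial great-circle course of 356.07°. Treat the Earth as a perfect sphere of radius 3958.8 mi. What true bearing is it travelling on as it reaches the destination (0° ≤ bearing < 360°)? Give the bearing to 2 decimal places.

Central angle δ = d/R = 0.632641 rad.
Start latitude φ₁ = 0.563672 rad; initial bearing θ = 6.214594 rad.
Applying the spherical law of cosines for sides, sin φ₂ = sin φ₁ cos δ + cos φ₁ sin δ cos θ = 0.929521, so φ₂ = 68.360°.
Δλ = atan2( sin θ sin δ cos φ₁ , cos δ − sin φ₁ sin φ₂ ) = atan2(-0.034256, 0.309832) = -0.110115 rad = -6.309°.
λ₂ = λ₁ + Δλ = -35.296°.
The forward bearing on arrival equals the back-azimuth from the destination plus 180°.
Back-azimuth from P₂ (68.36°, -35.30°) to P₁ (32.30°, -28.99°), with Δλ' = λ₁ − λ₂ = 6.31°: atan2( sin Δλ' cos φ₁ , cos φ₂ sin φ₁ − sin φ₂ cos φ₁ cos Δλ' ) = 170.96°.
Final bearing = (170.96° + 180°) mod 360° = 350.96°.

final bearing 350.96°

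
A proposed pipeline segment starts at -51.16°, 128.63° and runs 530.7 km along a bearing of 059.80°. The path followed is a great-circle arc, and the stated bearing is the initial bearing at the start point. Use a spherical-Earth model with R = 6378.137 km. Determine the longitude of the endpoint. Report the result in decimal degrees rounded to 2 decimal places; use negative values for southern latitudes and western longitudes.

longitude 134.86°

Angular distance δ = d/R = 530.7 / 6378.137 = 0.083206 rad.
Converting: φ₁ = -0.892910 rad, θ = 1.043707 rad.
Applying the spherical law of cosines for sides, sin φ₂ = sin φ₁ cos δ + cos φ₁ sin δ cos θ = -0.749987, so φ₂ = -48.59°.
Δλ = atan2( sin θ sin δ cos φ₁ , cos δ − sin φ₁ sin φ₂ ) = atan2(0.045048, 0.412375) = 0.108809 rad = 6.23°.
Hence λ₂ = 128.63° + 6.23° = 134.86°.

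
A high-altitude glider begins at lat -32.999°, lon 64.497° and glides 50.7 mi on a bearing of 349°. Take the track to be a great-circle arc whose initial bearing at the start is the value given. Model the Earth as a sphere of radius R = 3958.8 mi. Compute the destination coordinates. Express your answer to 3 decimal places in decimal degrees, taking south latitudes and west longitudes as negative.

δ = 50.7/3958.8 = 0.012807 rad (0.7338°).
Start latitude φ₁ = -0.575941 rad; initial bearing θ = 6.091199 rad.
Applying the spherical law of cosines for sides, sin φ₂ = sin φ₁ cos δ + cos φ₁ sin δ cos θ = -0.534036, so φ₂ = -32.279°.
Then Δλ = atan2(-0.002049, 0.709069) = -0.002890 rad, from sin θ sin δ cos φ₁ over cos δ − sin φ₁ sin φ₂.
Hence λ₂ = 64.497° + -0.166° = 64.331°.

latitude -32.279°, longitude 64.331°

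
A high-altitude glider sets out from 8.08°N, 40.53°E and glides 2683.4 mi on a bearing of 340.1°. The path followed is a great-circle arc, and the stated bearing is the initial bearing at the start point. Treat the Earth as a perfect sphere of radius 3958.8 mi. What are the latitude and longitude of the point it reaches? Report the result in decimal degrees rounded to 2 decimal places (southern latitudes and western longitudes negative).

latitude 43.89°, longitude 23.30°

The arc subtends δ = 2683.4/3958.8 = 0.677832 rad at the centre.
Start latitude φ₁ = 0.141023 rad; initial bearing θ = 5.935865 rad.
Destination latitude: φ₂ = arcsin( sin φ₁ cos δ + cos φ₁ sin δ cos θ ) = arcsin(0.693290) = 43.89°.
Δλ = atan2( sin θ sin δ cos φ₁ , cos δ − sin φ₁ sin φ₂ ) = atan2(-0.211335, 0.681489) = -0.300704 rad = -17.23°.
λ₂ = λ₁ + Δλ = 23.30°.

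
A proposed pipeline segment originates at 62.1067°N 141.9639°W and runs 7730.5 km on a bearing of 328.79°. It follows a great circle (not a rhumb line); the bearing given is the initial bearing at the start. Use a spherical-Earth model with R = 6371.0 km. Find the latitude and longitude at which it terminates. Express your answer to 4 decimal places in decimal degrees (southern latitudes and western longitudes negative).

Central angle δ = d/R = 1.213389 rad.
Start latitude φ₁ = 1.083966 rad; initial bearing θ = 5.738468 rad.
Destination latitude: φ₂ = arcsin( sin φ₁ cos δ + cos φ₁ sin δ cos θ ) = arcsin(0.684037) = 43.1599°.
Δλ = atan2( sin θ sin δ cos φ₁ , cos δ − sin φ₁ sin φ₂ ) = atan2(-0.227098, -0.254719) = -2.413459 rad = -138.2810°.
λ₂ = -141.9639° + -138.2810° = -280.2449°, normalized to (−180°, 180°] → 79.7551°.

latitude 43.1599°, longitude 79.7551°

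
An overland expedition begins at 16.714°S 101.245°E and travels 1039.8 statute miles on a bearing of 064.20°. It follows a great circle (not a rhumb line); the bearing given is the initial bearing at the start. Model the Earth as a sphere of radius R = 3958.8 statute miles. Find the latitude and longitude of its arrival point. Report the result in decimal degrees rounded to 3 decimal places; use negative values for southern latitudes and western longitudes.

Angular distance δ = d/R = 1039.8 / 3958.8 = 0.262655 rad.
Start latitude φ₁ = -0.291714 rad; initial bearing θ = 1.120501 rad.
Applying the spherical law of cosines for sides, sin φ₂ = sin φ₁ cos δ + cos φ₁ sin δ cos θ = -0.169500, so φ₂ = -9.759°.
For the longitude increment, Δλ = atan2( sin θ sin δ cos φ₁, cos δ − sin φ₁ sin φ₂ ) = atan2(0.223888, 0.916957) = 13.721°.
λ₂ = 101.245° + 13.721° = 114.966°.

latitude -9.759°, longitude 114.966°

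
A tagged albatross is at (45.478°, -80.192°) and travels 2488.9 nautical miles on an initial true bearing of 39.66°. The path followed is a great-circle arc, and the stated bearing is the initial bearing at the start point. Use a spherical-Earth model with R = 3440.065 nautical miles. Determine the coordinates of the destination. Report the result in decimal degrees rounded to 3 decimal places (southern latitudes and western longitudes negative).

Angular distance δ = d/R = 2488.9 / 3440.065 = 0.723504 rad.
Converting: φ₁ = 0.793741 rad, θ = 0.692198 rad.
Applying the spherical law of cosines for sides, sin φ₂ = sin φ₁ cos δ + cos φ₁ sin δ cos θ = 0.891730, so φ₂ = 63.091°.
Δλ = atan2( sin θ sin δ cos φ₁ , cos δ − sin φ₁ sin φ₂ ) = atan2(0.296262, 0.113704) = 1.204338 rad = 69.003°.
λ₂ = λ₁ + Δλ = -11.189°.

latitude 63.091°, longitude -11.189°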